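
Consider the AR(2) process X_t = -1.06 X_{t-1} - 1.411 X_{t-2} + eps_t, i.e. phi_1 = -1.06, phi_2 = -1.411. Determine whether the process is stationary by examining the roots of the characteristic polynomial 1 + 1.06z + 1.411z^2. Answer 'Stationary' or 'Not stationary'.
\text{Not stationary}

The AR(p) characteristic polynomial is P(z) = 1 + 1.06z + 1.411z^2.
Stationarity requires all roots to lie outside the unit circle, i.e. |z| > 1 for every root.
Set 1 + (1.06) z + (1.411) z^2 = 0, i.e. a z^2 + b z + c = 0 with a = 1.411, b = 1.06, c = 1.
Discriminant D = b^2 - 4ac = (1.06)^2 - 4*(1.411)*1 = 1.1236 - (5.644) = -4.5204.
D < 0, so the roots are the complex-conjugate pair z = (-b +/- i sqrt(-D)) / (2a) = -0.3756 +/- 0.7534i.
For a conjugate pair |z|^2 = z * conj(z) = (product of roots) = c/a = 1/(1.411) = 0.708717, so |z| = sqrt(0.708717) = 0.8419 for both roots.
Moduli of all roots: 0.8419, 0.8419.
All moduli strictly greater than 1? No.
Verdict: Not stationary.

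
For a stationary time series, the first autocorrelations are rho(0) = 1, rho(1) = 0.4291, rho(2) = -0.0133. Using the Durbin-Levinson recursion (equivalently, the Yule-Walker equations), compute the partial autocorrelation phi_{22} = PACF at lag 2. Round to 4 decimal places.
\phi_{22} = -0.2420

The PACF at lag k is phi_{kk}, the last component of the solution
to the Yule-Walker system G_k phi = r_k where
  (G_k)_{ij} = rho(|i - j|), (r_k)_i = rho(i), i,j = 1..k.
Equivalently, Durbin-Levinson gives phi_{kk} iteratively:
  phi_{11} = rho(1)
  phi_{kk} = [rho(k) - sum_{j=1..k-1} phi_{k-1,j} rho(k-j)]
            / [1 - sum_{j=1..k-1} phi_{k-1,j} rho(j)],
  phi_{k,j} = phi_{k-1,j} - phi_{kk} phi_{k-1,k-j},  j = 1..k-1.
Step k = 1:
  phi_11 = rho(1) = 0.4291.
Step k = 2:
  phi_22 = [rho(2) - phi_11 rho(1)] / [1 - phi_11 rho(1)] = [-0.0133 - (0.4291)(0.4291)] / [1 - (0.4291)(0.4291)]
         = -0.19742681 / 0.81587319 = -0.242.
Therefore phi_{22} = -0.2420.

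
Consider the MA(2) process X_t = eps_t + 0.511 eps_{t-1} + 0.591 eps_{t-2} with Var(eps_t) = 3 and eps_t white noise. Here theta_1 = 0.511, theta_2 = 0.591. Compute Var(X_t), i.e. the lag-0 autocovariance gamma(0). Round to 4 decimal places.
\gamma(0) = 4.8312

For an MA(q) process X_t = eps_t + sum_i theta_i eps_{t-i} with
Var(eps_t) = sigma^2, the variance is
  gamma(0) = sigma^2 * (1 + sum_i theta_i^2).
  sum_i theta_i^2 = (0.511)^2 + (0.591)^2 = 0.261121 + 0.349281 = 0.610402.
  gamma(0) = 3 * (1 + 0.610402) = 3 * 1.610402 = 4.831206, which rounds to 4.8312.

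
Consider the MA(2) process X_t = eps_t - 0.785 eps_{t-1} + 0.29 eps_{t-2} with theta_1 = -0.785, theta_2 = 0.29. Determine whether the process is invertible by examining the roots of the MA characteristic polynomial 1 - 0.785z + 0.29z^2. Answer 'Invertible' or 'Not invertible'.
\text{Invertible}

The MA(q) characteristic polynomial is P(z) = 1 - 0.785z + 0.29z^2.
Invertibility requires all roots to lie outside the unit circle, i.e. |z| > 1 for every root.
Set 1 + (-0.785) z + (0.29) z^2 = 0, i.e. a z^2 + b z + c = 0 with a = 0.29, b = -0.785, c = 1.
Discriminant D = b^2 - 4ac = (-0.785)^2 - 4*(0.29)*1 = 0.616225 - (1.16) = -0.543775.
D < 0, so the roots are the complex-conjugate pair z = (-b +/- i sqrt(-D)) / (2a) = 1.3534 +/- 1.2714i.
For a conjugate pair |z|^2 = z * conj(z) = (product of roots) = c/a = 1/(0.29) = 3.448276, so |z| = sqrt(3.448276) = 1.857 for both roots.
Moduli of all roots: 1.8570, 1.8570.
All moduli strictly greater than 1? Yes.
Verdict: Invertible.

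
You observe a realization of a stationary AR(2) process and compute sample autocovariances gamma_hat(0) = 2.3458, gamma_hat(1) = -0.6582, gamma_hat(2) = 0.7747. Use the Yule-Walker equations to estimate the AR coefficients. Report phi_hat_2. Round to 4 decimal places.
\hat\phi_{2} = 0.2730

The Yule-Walker equations for an AR(p) process read, in matrix form,
  Gamma_p phi = r_p,   with   (Gamma_p)_{ij} = gamma(|i - j|),
                       (r_p)_i = gamma(i),   i,j = 1..p.
Substitute the sample gammas (Toeplitz matrix and right-hand side of size 2):
  Gamma_p = [[2.3458, -0.6582], [-0.6582, 2.3458]]
  r_p     = [-0.6582, 0.7747]
Written out:
  2.3458 phi_1 - 0.6582 phi_2 = -0.6582
  -0.6582 phi_1 + 2.3458 phi_2 = 0.7747
Solve by Cramer's rule:
  det = gamma(0)^2 - gamma(1)^2 = (2.3458)^2 - (-0.6582)^2 = 5.50277764 - 0.43322724 = 5.0695504
  phi_hat_1 = [gamma(1) gamma(0) - gamma(1) gamma(2)] / det = [(-0.6582)(2.3458) - (-0.6582)(0.7747)] / 5.0695504 = -1.03409802 / 5.0695504 = -0.204
  phi_hat_2 = [gamma(0) gamma(2) - gamma(1)^2] / det = [(2.3458)(0.7747) - (-0.6582)^2] / 5.0695504 = 1.38406402 / 5.0695504 = 0.273
So phi_hat = [-0.2040, 0.2730].
Therefore phi_hat_2 = 0.2730.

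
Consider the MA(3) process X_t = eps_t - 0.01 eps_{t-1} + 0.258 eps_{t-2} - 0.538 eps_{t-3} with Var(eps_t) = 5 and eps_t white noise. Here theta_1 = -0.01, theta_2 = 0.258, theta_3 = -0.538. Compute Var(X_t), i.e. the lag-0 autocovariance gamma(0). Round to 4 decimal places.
\gamma(0) = 6.7805

For an MA(q) process X_t = eps_t + sum_i theta_i eps_{t-i} with
Var(eps_t) = sigma^2, the variance is
  gamma(0) = sigma^2 * (1 + sum_i theta_i^2).
  sum_i theta_i^2 = (-0.01)^2 + (0.258)^2 + (-0.538)^2 = 0.0001 + 0.066564 + 0.289444 = 0.356108.
  gamma(0) = 5 * (1 + 0.356108) = 5 * 1.356108 = 6.78054, which rounds to 6.7805.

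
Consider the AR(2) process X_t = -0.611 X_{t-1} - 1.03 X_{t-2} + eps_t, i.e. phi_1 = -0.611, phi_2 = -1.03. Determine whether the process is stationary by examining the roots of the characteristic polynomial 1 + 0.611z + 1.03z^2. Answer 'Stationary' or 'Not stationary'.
\text{Not stationary}

The AR(p) characteristic polynomial is P(z) = 1 + 0.611z + 1.03z^2.
Stationarity requires all roots to lie outside the unit circle, i.e. |z| > 1 for every root.
Set 1 + (0.611) z + (1.03) z^2 = 0, i.e. a z^2 + b z + c = 0 with a = 1.03, b = 0.611, c = 1.
Discriminant D = b^2 - 4ac = (0.611)^2 - 4*(1.03)*1 = 0.373321 - (4.12) = -3.746679.
D < 0, so the roots are the complex-conjugate pair z = (-b +/- i sqrt(-D)) / (2a) = -0.2966 +/- 0.9396i.
For a conjugate pair |z|^2 = z * conj(z) = (product of roots) = c/a = 1/(1.03) = 0.970874, so |z| = sqrt(0.970874) = 0.9853 for both roots.
Moduli of all roots: 0.9853, 0.9853.
All moduli strictly greater than 1? No.
Verdict: Not stationary.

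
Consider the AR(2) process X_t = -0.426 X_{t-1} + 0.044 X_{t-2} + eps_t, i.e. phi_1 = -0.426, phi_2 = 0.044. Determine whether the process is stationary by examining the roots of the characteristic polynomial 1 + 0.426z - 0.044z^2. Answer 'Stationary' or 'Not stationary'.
\text{Stationary}

The AR(p) characteristic polynomial is P(z) = 1 + 0.426z - 0.044z^2.
Stationarity requires all roots to lie outside the unit circle, i.e. |z| > 1 for every root.
Set 1 + (0.426) z + (-0.044) z^2 = 0, i.e. a z^2 + b z + c = 0 with a = -0.044, b = 0.426, c = 1.
Discriminant D = b^2 - 4ac = (0.426)^2 - 4*(-0.044)*1 = 0.181476 - (-0.176) = 0.357476.
D >= 0, so the roots are real: z = (-b +/- sqrt(D)) / (2a) = (-0.426 +/- 0.597893) / (-0.088).
  z_1 = (-0.426 + 0.597893) / (-0.088) = -1.9533,   |z_1| = 1.9533.
  z_2 = (-0.426 - 0.597893) / (-0.088) = 11.6351,   |z_2| = 11.6351.
Moduli of all roots: 1.9533, 11.6351.
All moduli strictly greater than 1? Yes.
Verdict: Stationary.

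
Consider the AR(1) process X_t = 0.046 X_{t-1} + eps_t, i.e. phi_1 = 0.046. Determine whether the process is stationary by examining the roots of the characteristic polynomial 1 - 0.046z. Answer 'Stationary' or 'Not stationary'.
\text{Stationary}

The AR(p) characteristic polynomial is P(z) = 1 - 0.046z.
Stationarity requires all roots to lie outside the unit circle, i.e. |z| > 1 for every root.
This is linear in z: 1 + (-0.046) z = 0  =>  z = -1/(-0.046) = 21.73913,  |z| = 21.73913.
Moduli of all roots: 21.7391.
All moduli strictly greater than 1? Yes.
Verdict: Stationary.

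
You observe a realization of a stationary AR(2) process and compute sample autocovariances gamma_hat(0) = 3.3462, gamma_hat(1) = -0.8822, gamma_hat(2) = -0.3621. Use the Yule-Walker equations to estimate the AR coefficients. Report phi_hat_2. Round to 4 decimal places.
\hat\phi_{2} = -0.1910

The Yule-Walker equations for an AR(p) process read, in matrix form,
  Gamma_p phi = r_p,   with   (Gamma_p)_{ij} = gamma(|i - j|),
                       (r_p)_i = gamma(i),   i,j = 1..p.
Substitute the sample gammas (Toeplitz matrix and right-hand side of size 2):
  Gamma_p = [[3.3462, -0.8822], [-0.8822, 3.3462]]
  r_p     = [-0.8822, -0.3621]
Written out:
  3.3462 phi_1 - 0.8822 phi_2 = -0.8822
  -0.8822 phi_1 + 3.3462 phi_2 = -0.3621
Solve by Cramer's rule:
  det = gamma(0)^2 - gamma(1)^2 = (3.3462)^2 - (-0.8822)^2 = 11.19705444 - 0.77827684 = 10.4187776
  phi_hat_1 = [gamma(1) gamma(0) - gamma(1) gamma(2)] / det = [(-0.8822)(3.3462) - (-0.8822)(-0.3621)] / 10.4187776 = -3.27146226 / 10.4187776 = -0.314
  phi_hat_2 = [gamma(0) gamma(2) - gamma(1)^2] / det = [(3.3462)(-0.3621) - (-0.8822)^2] / 10.4187776 = -1.98993586 / 10.4187776 = -0.191
So phi_hat = [-0.3140, -0.1910].
Therefore phi_hat_2 = -0.1910.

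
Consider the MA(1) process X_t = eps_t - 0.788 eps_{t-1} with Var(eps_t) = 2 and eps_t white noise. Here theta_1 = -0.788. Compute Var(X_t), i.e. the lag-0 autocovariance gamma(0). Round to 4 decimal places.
\gamma(0) = 3.2419

For an MA(q) process X_t = eps_t + sum_i theta_i eps_{t-i} with
Var(eps_t) = sigma^2, the variance is
  gamma(0) = sigma^2 * (1 + sum_i theta_i^2).
  sum_i theta_i^2 = (-0.788)^2 = 0.620944.
  gamma(0) = 2 * (1 + 0.620944) = 2 * 1.620944 = 3.241888, which rounds to 3.2419.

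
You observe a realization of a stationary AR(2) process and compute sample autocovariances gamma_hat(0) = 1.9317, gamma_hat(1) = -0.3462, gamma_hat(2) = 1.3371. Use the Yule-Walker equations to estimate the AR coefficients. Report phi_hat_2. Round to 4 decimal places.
\hat\phi_{2} = 0.6820

The Yule-Walker equations for an AR(p) process read, in matrix form,
  Gamma_p phi = r_p,   with   (Gamma_p)_{ij} = gamma(|i - j|),
                       (r_p)_i = gamma(i),   i,j = 1..p.
Substitute the sample gammas (Toeplitz matrix and right-hand side of size 2):
  Gamma_p = [[1.9317, -0.3462], [-0.3462, 1.9317]]
  r_p     = [-0.3462, 1.3371]
Written out:
  1.9317 phi_1 - 0.3462 phi_2 = -0.3462
  -0.3462 phi_1 + 1.9317 phi_2 = 1.3371
Solve by Cramer's rule:
  det = gamma(0)^2 - gamma(1)^2 = (1.9317)^2 - (-0.3462)^2 = 3.73146489 - 0.11985444 = 3.61161045
  phi_hat_1 = [gamma(1) gamma(0) - gamma(1) gamma(2)] / det = [(-0.3462)(1.9317) - (-0.3462)(1.3371)] / 3.61161045 = -0.20585052 / 3.61161045 = -0.057
  phi_hat_2 = [gamma(0) gamma(2) - gamma(1)^2] / det = [(1.9317)(1.3371) - (-0.3462)^2] / 3.61161045 = 2.46302163 / 3.61161045 = 0.682
So phi_hat = [-0.0570, 0.6820].
Therefore phi_hat_2 = 0.6820.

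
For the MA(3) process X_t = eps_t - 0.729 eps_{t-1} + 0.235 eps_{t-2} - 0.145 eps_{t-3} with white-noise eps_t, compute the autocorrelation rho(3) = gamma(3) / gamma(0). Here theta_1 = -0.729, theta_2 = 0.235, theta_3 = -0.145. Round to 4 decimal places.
\rho(3) = -0.0902

For an MA(q) process with theta_0 = 1, the autocovariance is
  gamma(k) = sigma^2 * sum_{i=0..q-k} theta_i * theta_{i+k},
and rho(k) = gamma(k) / gamma(0). Sigma^2 cancels.
  numerator   = (1)*(-0.145) = -0.145.
  denominator = (1)^2 + (-0.729)^2 + (0.235)^2 + (-0.145)^2 = 1.607691.
  rho(3) = -0.145 / 1.607691 = -0.0902.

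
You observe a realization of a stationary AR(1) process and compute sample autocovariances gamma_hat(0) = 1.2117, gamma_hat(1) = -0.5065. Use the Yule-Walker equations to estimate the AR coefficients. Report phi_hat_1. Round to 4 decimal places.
\hat\phi_{1} = -0.4180

The Yule-Walker equations for an AR(p) process read, in matrix form,
  Gamma_p phi = r_p,   with   (Gamma_p)_{ij} = gamma(|i - j|),
                       (r_p)_i = gamma(i),   i,j = 1..p.
Substitute the sample gammas (Toeplitz matrix and right-hand side of size 1):
  Gamma_p = [[1.2117]]
  r_p     = [-0.5065]
With p = 1 this is the single equation gamma(0) phi_1 = gamma(1):
  phi_hat_1 = gamma(1) / gamma(0) = -0.5065 / 1.2117 = -0.4180.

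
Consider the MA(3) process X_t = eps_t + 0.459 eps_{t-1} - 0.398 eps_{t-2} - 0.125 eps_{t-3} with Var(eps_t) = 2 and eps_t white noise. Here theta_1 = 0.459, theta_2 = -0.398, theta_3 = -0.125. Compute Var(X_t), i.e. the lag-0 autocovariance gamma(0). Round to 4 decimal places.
\gamma(0) = 2.7694

For an MA(q) process X_t = eps_t + sum_i theta_i eps_{t-i} with
Var(eps_t) = sigma^2, the variance is
  gamma(0) = sigma^2 * (1 + sum_i theta_i^2).
  sum_i theta_i^2 = (0.459)^2 + (-0.398)^2 + (-0.125)^2 = 0.210681 + 0.158404 + 0.015625 = 0.38471.
  gamma(0) = 2 * (1 + 0.38471) = 2 * 1.38471 = 2.76942, which rounds to 2.7694.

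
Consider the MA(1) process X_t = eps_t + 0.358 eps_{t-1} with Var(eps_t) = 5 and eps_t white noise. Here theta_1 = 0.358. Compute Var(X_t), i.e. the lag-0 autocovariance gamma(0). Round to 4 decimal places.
\gamma(0) = 5.6408

For an MA(q) process X_t = eps_t + sum_i theta_i eps_{t-i} with
Var(eps_t) = sigma^2, the variance is
  gamma(0) = sigma^2 * (1 + sum_i theta_i^2).
  sum_i theta_i^2 = (0.358)^2 = 0.128164.
  gamma(0) = 5 * (1 + 0.128164) = 5 * 1.128164 = 5.64082, which rounds to 5.6408.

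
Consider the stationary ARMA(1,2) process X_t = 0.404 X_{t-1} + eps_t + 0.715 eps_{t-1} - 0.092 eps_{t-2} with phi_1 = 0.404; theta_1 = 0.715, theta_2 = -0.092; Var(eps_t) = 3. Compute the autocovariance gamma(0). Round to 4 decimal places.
\gamma(0) = 7.2213

Multiply the model equation by X_{t-k} and take expectations. With theta_0 = psi_0 = 1 and psi_j the MA(infinity) weights, this gives
  gamma(k) - sum_i phi_i gamma(k-i) = c_k,
  c_k = sigma^2 * sum_{j=k..q} theta_j psi_{j-k}   (c_k = 0 for k > q),
using gamma(-m) = gamma(m).
psi-weights needed (psi_j = theta_j + sum_i phi_i psi_{j-i}):
  psi_1 = theta_1 + phi_1 = 0.715 + (0.404) = 1.119
  psi_2 = theta_2 + phi_1 psi_1 = -0.092 + (0.404)(1.119) = 0.360076
Right-hand sides:
  c_0 = sigma^2 (1 + theta_1 psi_1 + theta_2 psi_2) = 3 * (1 + (0.715)(1.119) + (-0.092)(0.360076)) = 3 * 1.766958 = 5.300874
  c_1 = sigma^2 (theta_1 + theta_2 psi_1) = 3 * (0.715 + (-0.092)(1.119)) = 1.836156
  c_2 = sigma^2 theta_2 = 3 * (-0.092) = -0.276
Equations for k = 0 and k = 1 (AR order 1):
  gamma(0) = phi_1 gamma(1) + c_0
  gamma(1) = phi_1 gamma(0) + c_1
Substituting the second into the first: gamma(0) (1 - phi_1^2) = c_0 + phi_1 c_1, so
  gamma(0) = (c_0 + phi_1 c_1) / (1 - phi_1^2) = (5.300874 + (0.404)(1.836156)) / (1 - (0.404)^2) = 6.042681 / 0.836784 = 7.221315.
Therefore gamma(0) = 7.2213 (to 4 decimal places).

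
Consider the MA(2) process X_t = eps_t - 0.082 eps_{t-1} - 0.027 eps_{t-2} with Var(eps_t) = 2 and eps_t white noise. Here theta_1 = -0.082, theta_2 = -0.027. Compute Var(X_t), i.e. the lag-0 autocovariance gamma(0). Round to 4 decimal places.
\gamma(0) = 2.0149

For an MA(q) process X_t = eps_t + sum_i theta_i eps_{t-i} with
Var(eps_t) = sigma^2, the variance is
  gamma(0) = sigma^2 * (1 + sum_i theta_i^2).
  sum_i theta_i^2 = (-0.082)^2 + (-0.027)^2 = 0.006724 + 0.000729 = 0.007453.
  gamma(0) = 2 * (1 + 0.007453) = 2 * 1.007453 = 2.014906, which rounds to 2.0149.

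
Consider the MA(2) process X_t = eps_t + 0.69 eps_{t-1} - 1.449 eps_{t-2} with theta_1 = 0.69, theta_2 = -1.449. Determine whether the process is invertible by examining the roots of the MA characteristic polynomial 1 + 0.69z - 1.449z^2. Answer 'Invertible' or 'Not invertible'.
\text{Not invertible}

The MA(q) characteristic polynomial is P(z) = 1 + 0.69z - 1.449z^2.
Invertibility requires all roots to lie outside the unit circle, i.e. |z| > 1 for every root.
Set 1 + (0.69) z + (-1.449) z^2 = 0, i.e. a z^2 + b z + c = 0 with a = -1.449, b = 0.69, c = 1.
Discriminant D = b^2 - 4ac = (0.69)^2 - 4*(-1.449)*1 = 0.4761 - (-5.796) = 6.2721.
D >= 0, so the roots are real: z = (-b +/- sqrt(D)) / (2a) = (-0.69 +/- 2.504416) / (-2.898).
  z_1 = (-0.69 + 2.504416) / (-2.898) = -0.6261,   |z_1| = 0.6261.
  z_2 = (-0.69 - 2.504416) / (-2.898) = 1.1023,   |z_2| = 1.1023.
Moduli of all roots: 0.6261, 1.1023.
All moduli strictly greater than 1? No.
Verdict: Not invertible.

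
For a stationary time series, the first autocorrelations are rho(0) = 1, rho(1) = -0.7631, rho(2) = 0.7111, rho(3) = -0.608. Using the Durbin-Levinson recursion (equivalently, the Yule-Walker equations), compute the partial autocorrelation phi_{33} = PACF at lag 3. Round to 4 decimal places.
\phi_{33} = 0.0069

The PACF at lag k is phi_{kk}, the last component of the solution
to the Yule-Walker system G_k phi = r_k where
  (G_k)_{ij} = rho(|i - j|), (r_k)_i = rho(i), i,j = 1..k.
Equivalently, Durbin-Levinson gives phi_{kk} iteratively:
  phi_{11} = rho(1)
  phi_{kk} = [rho(k) - sum_{j=1..k-1} phi_{k-1,j} rho(k-j)]
            / [1 - sum_{j=1..k-1} phi_{k-1,j} rho(j)],
  phi_{k,j} = phi_{k-1,j} - phi_{kk} phi_{k-1,k-j},  j = 1..k-1.
Step k = 1:
  phi_11 = rho(1) = -0.7631.
Step k = 2:
  phi_22 = [rho(2) - phi_11 rho(1)] / [1 - phi_11 rho(1)] = [0.7111 - (-0.7631)(-0.7631)] / [1 - (-0.7631)(-0.7631)]
         = 0.12877839 / 0.41767839 = 0.308319.
  Update: phi_21 = phi_11 - phi_22 phi_11 = -0.7631 - (0.308319)(-0.7631) = -0.527821.
Step k = 3:
  phi_33 = [rho(3) - phi_21 rho(2) - phi_22 rho(1)] / [1 - phi_21 rho(1) - phi_22 rho(2)]
    numerator   = -0.608 - (-0.527821)(0.7111) - (0.308319)(-0.7631) = 0.0026124
    denominator = 1 - (-0.527821)(-0.7631) - (0.308319)(0.7111) = 0.3779735
  phi_33 = 0.0026124 / 0.3779735 = 0.0069.
Therefore phi_{33} = 0.0069.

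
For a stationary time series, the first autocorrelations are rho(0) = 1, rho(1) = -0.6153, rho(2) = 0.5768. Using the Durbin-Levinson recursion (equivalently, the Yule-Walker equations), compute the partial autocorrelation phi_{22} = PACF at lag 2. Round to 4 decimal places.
\phi_{22} = 0.3190

The PACF at lag k is phi_{kk}, the last component of the solution
to the Yule-Walker system G_k phi = r_k where
  (G_k)_{ij} = rho(|i - j|), (r_k)_i = rho(i), i,j = 1..k.
Equivalently, Durbin-Levinson gives phi_{kk} iteratively:
  phi_{11} = rho(1)
  phi_{kk} = [rho(k) - sum_{j=1..k-1} phi_{k-1,j} rho(k-j)]
            / [1 - sum_{j=1..k-1} phi_{k-1,j} rho(j)],
  phi_{k,j} = phi_{k-1,j} - phi_{kk} phi_{k-1,k-j},  j = 1..k-1.
Step k = 1:
  phi_11 = rho(1) = -0.6153.
Step k = 2:
  phi_22 = [rho(2) - phi_11 rho(1)] / [1 - phi_11 rho(1)] = [0.5768 - (-0.6153)(-0.6153)] / [1 - (-0.6153)(-0.6153)]
         = 0.19820591 / 0.62140591 = 0.319.
Therefore phi_{22} = 0.3190.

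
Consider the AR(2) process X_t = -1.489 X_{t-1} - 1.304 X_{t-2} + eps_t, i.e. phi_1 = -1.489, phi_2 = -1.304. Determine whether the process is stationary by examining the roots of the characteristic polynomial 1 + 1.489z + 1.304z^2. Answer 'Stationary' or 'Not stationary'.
\text{Not stationary}

The AR(p) characteristic polynomial is P(z) = 1 + 1.489z + 1.304z^2.
Stationarity requires all roots to lie outside the unit circle, i.e. |z| > 1 for every root.
Set 1 + (1.489) z + (1.304) z^2 = 0, i.e. a z^2 + b z + c = 0 with a = 1.304, b = 1.489, c = 1.
Discriminant D = b^2 - 4ac = (1.489)^2 - 4*(1.304)*1 = 2.217121 - (5.216) = -2.998879.
D < 0, so the roots are the complex-conjugate pair z = (-b +/- i sqrt(-D)) / (2a) = -0.5709 +/- 0.664i.
For a conjugate pair |z|^2 = z * conj(z) = (product of roots) = c/a = 1/(1.304) = 0.766871, so |z| = sqrt(0.766871) = 0.8757 for both roots.
Moduli of all roots: 0.8757, 0.8757.
All moduli strictly greater than 1? No.
Verdict: Not stationary.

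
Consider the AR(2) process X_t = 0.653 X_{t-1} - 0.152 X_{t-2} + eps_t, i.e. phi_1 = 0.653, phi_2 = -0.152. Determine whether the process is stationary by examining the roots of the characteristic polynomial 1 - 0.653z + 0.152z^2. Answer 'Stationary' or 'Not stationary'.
\text{Stationary}

The AR(p) characteristic polynomial is P(z) = 1 - 0.653z + 0.152z^2.
Stationarity requires all roots to lie outside the unit circle, i.e. |z| > 1 for every root.
Set 1 + (-0.653) z + (0.152) z^2 = 0, i.e. a z^2 + b z + c = 0 with a = 0.152, b = -0.653, c = 1.
Discriminant D = b^2 - 4ac = (-0.653)^2 - 4*(0.152)*1 = 0.426409 - (0.608) = -0.181591.
D < 0, so the roots are the complex-conjugate pair z = (-b +/- i sqrt(-D)) / (2a) = 2.148 +/- 1.4018i.
For a conjugate pair |z|^2 = z * conj(z) = (product of roots) = c/a = 1/(0.152) = 6.578947, so |z| = sqrt(6.578947) = 2.5649 for both roots.
Moduli of all roots: 2.5649, 2.5649.
All moduli strictly greater than 1? Yes.
Verdict: Stationary.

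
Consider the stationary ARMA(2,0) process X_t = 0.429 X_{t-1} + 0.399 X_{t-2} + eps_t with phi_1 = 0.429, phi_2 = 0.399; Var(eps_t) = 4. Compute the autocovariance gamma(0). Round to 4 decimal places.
\gamma(0) = 9.6995

Multiply the model equation by X_{t-k} and take expectations. With theta_0 = psi_0 = 1 and psi_j the MA(infinity) weights, this gives
  gamma(k) - sum_i phi_i gamma(k-i) = c_k,
  c_k = sigma^2 * sum_{j=k..q} theta_j psi_{j-k}   (c_k = 0 for k > q),
using gamma(-m) = gamma(m).
Pure AR (q = 0): c_0 = sigma^2 = 4, c_k = 0 for k >= 1.
Equations for k = 0, 1, 2 (AR order 2, c_2 = 0):
  (E0) gamma(0) = phi_1 gamma(1) + phi_2 gamma(2) + c_0
  (E1) gamma(1) = phi_1 gamma(0) + phi_2 gamma(1) + c_1
  (E2) gamma(2) = phi_1 gamma(1) + phi_2 gamma(0)
From (E1): gamma(1) = A gamma(0) + B with
  A = phi_1 / (1 - phi_2) = 0.429 / 0.601 = 0.71381,   B = c_1 / (1 - phi_2) = 0 / 0.601 = 0.
Insert (E2) into (E0): gamma(0) (1 - phi_2^2) = phi_1 (1 + phi_2) gamma(1) + c_0.
  phi_1 (1 + phi_2) = (0.429)(1.399) = 0.600171,   1 - phi_2^2 = 0.840799.
Replace gamma(1) by A gamma(0) + B and collect gamma(0):
  gamma(0) [0.840799 - (0.600171)(0.71381)] = c_0 = 4
  gamma(0) * 0.412391 = 4
  gamma(0) = 4 / 0.412391 = 9.699539.
Therefore gamma(0) = 9.6995 (to 4 decimal places).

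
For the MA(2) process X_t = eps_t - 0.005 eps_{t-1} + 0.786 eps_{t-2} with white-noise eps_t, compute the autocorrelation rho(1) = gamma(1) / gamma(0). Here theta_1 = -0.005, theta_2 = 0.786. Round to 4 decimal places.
\rho(1) = -0.0055

For an MA(q) process with theta_0 = 1, the autocovariance is
  gamma(k) = sigma^2 * sum_{i=0..q-k} theta_i * theta_{i+k},
and rho(k) = gamma(k) / gamma(0). Sigma^2 cancels.
  numerator   = (1)*(-0.005) + (-0.005)*(0.786) = -0.00893.
  denominator = (1)^2 + (-0.005)^2 + (0.786)^2 = 1.617821.
  rho(1) = -0.00893 / 1.617821 = -0.0055.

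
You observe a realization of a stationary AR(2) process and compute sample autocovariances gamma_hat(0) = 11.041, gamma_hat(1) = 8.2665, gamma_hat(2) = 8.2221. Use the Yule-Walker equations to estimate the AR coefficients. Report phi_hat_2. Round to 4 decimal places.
\hat\phi_{2} = 0.4190

The Yule-Walker equations for an AR(p) process read, in matrix form,
  Gamma_p phi = r_p,   with   (Gamma_p)_{ij} = gamma(|i - j|),
                       (r_p)_i = gamma(i),   i,j = 1..p.
Substitute the sample gammas (Toeplitz matrix and right-hand side of size 2):
  Gamma_p = [[11.041, 8.2665], [8.2665, 11.041]]
  r_p     = [8.2665, 8.2221]
Written out:
  11.041 phi_1 + 8.2665 phi_2 = 8.2665
  8.2665 phi_1 + 11.041 phi_2 = 8.2221
Solve by Cramer's rule:
  det = gamma(0)^2 - gamma(1)^2 = (11.041)^2 - (8.2665)^2 = 121.903681 - 68.33502225 = 53.56865875
  phi_hat_1 = [gamma(1) gamma(0) - gamma(1) gamma(2)] / det = [(8.2665)(11.041) - (8.2665)(8.2221)] / 53.56865875 = 23.30243685 / 53.56865875 = 0.435
  phi_hat_2 = [gamma(0) gamma(2) - gamma(1)^2] / det = [(11.041)(8.2221) - (8.2665)^2] / 53.56865875 = 22.44518385 / 53.56865875 = 0.419
So phi_hat = [0.4350, 0.4190].
Therefore phi_hat_2 = 0.4190.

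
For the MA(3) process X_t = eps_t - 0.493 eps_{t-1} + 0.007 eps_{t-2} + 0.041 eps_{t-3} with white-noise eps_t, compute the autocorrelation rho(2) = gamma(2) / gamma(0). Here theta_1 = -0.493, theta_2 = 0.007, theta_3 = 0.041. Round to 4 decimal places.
\rho(2) = -0.0106

For an MA(q) process with theta_0 = 1, the autocovariance is
  gamma(k) = sigma^2 * sum_{i=0..q-k} theta_i * theta_{i+k},
and rho(k) = gamma(k) / gamma(0). Sigma^2 cancels.
  numerator   = (1)*(0.007) + (-0.493)*(0.041) = -0.013213.
  denominator = (1)^2 + (-0.493)^2 + (0.007)^2 + (0.041)^2 = 1.244779.
  rho(2) = -0.013213 / 1.244779 = -0.0106.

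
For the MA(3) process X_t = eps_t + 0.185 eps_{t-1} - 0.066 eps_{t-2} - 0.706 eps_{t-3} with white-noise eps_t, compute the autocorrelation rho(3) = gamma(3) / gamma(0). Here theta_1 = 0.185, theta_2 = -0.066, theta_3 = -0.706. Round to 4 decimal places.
\rho(3) = -0.4593

For an MA(q) process with theta_0 = 1, the autocovariance is
  gamma(k) = sigma^2 * sum_{i=0..q-k} theta_i * theta_{i+k},
and rho(k) = gamma(k) / gamma(0). Sigma^2 cancels.
  numerator   = (1)*(-0.706) = -0.706.
  denominator = (1)^2 + (0.185)^2 + (-0.066)^2 + (-0.706)^2 = 1.537017.
  rho(3) = -0.706 / 1.537017 = -0.4593.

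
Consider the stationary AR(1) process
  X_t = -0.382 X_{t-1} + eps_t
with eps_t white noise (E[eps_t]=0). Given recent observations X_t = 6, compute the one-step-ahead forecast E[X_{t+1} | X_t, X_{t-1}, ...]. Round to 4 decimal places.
E[X_{t+1} \mid \mathcal F_t] = -2.2920

For an AR(p) model X_t = c + sum_i phi_i X_{t-i} + eps_t, the
one-step-ahead conditional mean is
  E[X_{t+1} | X_t, ...] = c + sum_i phi_i X_{t+1-i}.
Substitute known values:
  E[X_{t+1} | ...] = (-0.382) * (6)
                   = -2.2920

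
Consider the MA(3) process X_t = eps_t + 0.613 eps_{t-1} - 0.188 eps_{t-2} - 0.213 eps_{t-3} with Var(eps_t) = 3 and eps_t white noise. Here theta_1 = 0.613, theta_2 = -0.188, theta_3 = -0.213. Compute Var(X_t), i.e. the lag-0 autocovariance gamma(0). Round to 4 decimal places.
\gamma(0) = 4.3694

For an MA(q) process X_t = eps_t + sum_i theta_i eps_{t-i} with
Var(eps_t) = sigma^2, the variance is
  gamma(0) = sigma^2 * (1 + sum_i theta_i^2).
  sum_i theta_i^2 = (0.613)^2 + (-0.188)^2 + (-0.213)^2 = 0.375769 + 0.035344 + 0.045369 = 0.456482.
  gamma(0) = 3 * (1 + 0.456482) = 3 * 1.456482 = 4.369446, which rounds to 4.3694.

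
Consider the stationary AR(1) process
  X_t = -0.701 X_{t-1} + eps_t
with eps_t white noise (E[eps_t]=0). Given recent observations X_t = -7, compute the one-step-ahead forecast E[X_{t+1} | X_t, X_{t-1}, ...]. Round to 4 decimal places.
E[X_{t+1} \mid \mathcal F_t] = 4.9070

For an AR(p) model X_t = c + sum_i phi_i X_{t-i} + eps_t, the
one-step-ahead conditional mean is
  E[X_{t+1} | X_t, ...] = c + sum_i phi_i X_{t+1-i}.
Substitute known values:
  E[X_{t+1} | ...] = (-0.701) * (-7)
                   = 4.9070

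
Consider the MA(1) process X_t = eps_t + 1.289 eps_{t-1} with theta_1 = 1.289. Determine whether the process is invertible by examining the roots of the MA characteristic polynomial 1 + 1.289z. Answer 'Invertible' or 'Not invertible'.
\text{Not invertible}

The MA(q) characteristic polynomial is P(z) = 1 + 1.289z.
Invertibility requires all roots to lie outside the unit circle, i.e. |z| > 1 for every root.
This is linear in z: 1 + (1.289) z = 0  =>  z = -1/(1.289) = -0.775795,  |z| = 0.775795.
Moduli of all roots: 0.7758.
All moduli strictly greater than 1? No.
Verdict: Not invertible.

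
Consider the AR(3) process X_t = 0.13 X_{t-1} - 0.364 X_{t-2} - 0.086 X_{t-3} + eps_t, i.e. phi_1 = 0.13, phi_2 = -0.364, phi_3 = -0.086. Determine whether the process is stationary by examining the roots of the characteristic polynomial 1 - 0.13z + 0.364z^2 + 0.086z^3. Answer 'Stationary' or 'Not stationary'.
\text{Stationary}

The AR(p) characteristic polynomial is P(z) = 1 - 0.13z + 0.364z^2 + 0.086z^3.
Stationarity requires all roots to lie outside the unit circle, i.e. |z| > 1 for every root.
Degree 3: look for a simple real root z0 first, then factor out (1 - z/z0) and solve the remaining quadratic.
Testing z0 = -5: P(-5) = 1 + (-0.13)(-5) + (0.364)(-5)^2 + (0.086)(-5)^3
  = 1 + (0.65) + (9.1) + (-10.75) = 0.  So z_0 = -5 is a root, |z_0| = 5.
Divide out the factor (1 + 0.2 z) = (1 - z/z0) (since 1/z0 = -0.2):
  P(z) = (1 + 0.2 z)(1 + (-0.33) z + (0.43) z^2)
  [check: z-coef -0.33 - (-0.2) = -0.13; z^2-coef 0.43 - (-0.2)(-0.33) = 0.364; z^3-coef -(-0.2)(0.43) = 0.086.]
Remaining roots from the quadratic factor 1 + (-0.33) z + (0.43) z^2:
  Set 1 + (-0.33) z + (0.43) z^2 = 0, i.e. a z^2 + b z + c = 0 with a = 0.43, b = -0.33, c = 1.
  Discriminant D = b^2 - 4ac = (-0.33)^2 - 4*(0.43)*1 = 0.1089 - (1.72) = -1.6111.
  D < 0, so the roots are the complex-conjugate pair z = (-b +/- i sqrt(-D)) / (2a) = 0.3837 +/- 1.4759i.
  For a conjugate pair |z|^2 = z * conj(z) = (product of roots) = c/a = 1/(0.43) = 2.325581, so |z| = sqrt(2.325581) = 1.525 for both roots.
Moduli of all roots: 5.0000, 1.5250, 1.5250.
All moduli strictly greater than 1? Yes.
Verdict: Stationary.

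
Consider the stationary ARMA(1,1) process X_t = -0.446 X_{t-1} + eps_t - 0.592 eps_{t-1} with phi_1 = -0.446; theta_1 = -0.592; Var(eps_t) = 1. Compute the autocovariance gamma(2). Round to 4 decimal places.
\gamma(2) = 0.7305

Multiply the model equation by X_{t-k} and take expectations. With theta_0 = psi_0 = 1 and psi_j the MA(infinity) weights, this gives
  gamma(k) - sum_i phi_i gamma(k-i) = c_k,
  c_k = sigma^2 * sum_{j=k..q} theta_j psi_{j-k}   (c_k = 0 for k > q),
using gamma(-m) = gamma(m).
psi-weights needed (psi_j = theta_j + sum_i phi_i psi_{j-i}):
  psi_1 = theta_1 + phi_1 = -0.592 + (-0.446) = -1.038
Right-hand sides:
  c_0 = sigma^2 (1 + theta_1 psi_1) = 1 * (1 + (-0.592)(-1.038)) = 1 * 1.614496 = 1.614496
  c_1 = sigma^2 theta_1 = 1 * (-0.592) = -0.592
  c_2 = 0
Equations for k = 0 and k = 1 (AR order 1):
  gamma(0) = phi_1 gamma(1) + c_0
  gamma(1) = phi_1 gamma(0) + c_1
Substituting the second into the first: gamma(0) (1 - phi_1^2) = c_0 + phi_1 c_1, so
  gamma(0) = (c_0 + phi_1 c_1) / (1 - phi_1^2) = (1.614496 + (-0.446)(-0.592)) / (1 - (-0.446)^2) = 1.878528 / 0.801084 = 2.344983.
  gamma(1) = phi_1 gamma(0) + c_1 = (-0.446)(2.344983) + (-0.592) = -1.637862.
For k = 2 (> q): gamma(2) = phi_1 gamma(1) = (-0.446)(-1.637862) = 0.730487.
Therefore gamma(2) = 0.7305 (to 4 decimal places).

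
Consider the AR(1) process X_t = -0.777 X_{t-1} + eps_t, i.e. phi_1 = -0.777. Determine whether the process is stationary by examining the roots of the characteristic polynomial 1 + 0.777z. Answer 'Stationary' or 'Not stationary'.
\text{Stationary}

The AR(p) characteristic polynomial is P(z) = 1 + 0.777z.
Stationarity requires all roots to lie outside the unit circle, i.e. |z| > 1 for every root.
This is linear in z: 1 + (0.777) z = 0  =>  z = -1/(0.777) = -1.287001,  |z| = 1.287001.
Moduli of all roots: 1.2870.
All moduli strictly greater than 1? Yes.
Verdict: Stationary.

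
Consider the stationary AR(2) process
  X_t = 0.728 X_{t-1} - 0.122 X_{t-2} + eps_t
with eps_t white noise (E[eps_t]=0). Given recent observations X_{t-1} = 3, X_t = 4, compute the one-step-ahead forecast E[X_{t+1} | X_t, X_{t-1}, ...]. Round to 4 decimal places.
E[X_{t+1} \mid \mathcal F_t] = 2.5460

For an AR(p) model X_t = c + sum_i phi_i X_{t-i} + eps_t, the
one-step-ahead conditional mean is
  E[X_{t+1} | X_t, ...] = c + sum_i phi_i X_{t+1-i}.
Substitute known values:
  E[X_{t+1} | ...] = (0.728) * (4) + (-0.122) * (3)
                   = 2.5460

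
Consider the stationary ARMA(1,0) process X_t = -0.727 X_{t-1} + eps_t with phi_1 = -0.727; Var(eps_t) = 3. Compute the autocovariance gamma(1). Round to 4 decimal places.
\gamma(1) = -4.6259

Multiply the model equation by X_{t-k} and take expectations. With theta_0 = psi_0 = 1 and psi_j the MA(infinity) weights, this gives
  gamma(k) - sum_i phi_i gamma(k-i) = c_k,
  c_k = sigma^2 * sum_{j=k..q} theta_j psi_{j-k}   (c_k = 0 for k > q),
using gamma(-m) = gamma(m).
Pure AR (q = 0): c_0 = sigma^2 = 3, c_k = 0 for k >= 1.
Equations for k = 0 and k = 1 (AR order 1):
  gamma(0) = phi_1 gamma(1) + c_0
  gamma(1) = phi_1 gamma(0) + c_1
Substituting the second into the first: gamma(0) (1 - phi_1^2) = c_0 + phi_1 c_1, so
  gamma(0) = c_0 / (1 - phi_1^2) = 3 / (1 - (-0.727)^2) = 3 / 0.471471 = 6.363064.
  gamma(1) = phi_1 gamma(0) = (-0.727)(6.363064) = -4.625947.
Therefore gamma(1) = -4.6259 (to 4 decimal places).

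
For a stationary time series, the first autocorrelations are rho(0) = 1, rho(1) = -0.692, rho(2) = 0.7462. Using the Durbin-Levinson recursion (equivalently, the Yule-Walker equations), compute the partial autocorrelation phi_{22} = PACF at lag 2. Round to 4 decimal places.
\phi_{22} = 0.5130

The PACF at lag k is phi_{kk}, the last component of the solution
to the Yule-Walker system G_k phi = r_k where
  (G_k)_{ij} = rho(|i - j|), (r_k)_i = rho(i), i,j = 1..k.
Equivalently, Durbin-Levinson gives phi_{kk} iteratively:
  phi_{11} = rho(1)
  phi_{kk} = [rho(k) - sum_{j=1..k-1} phi_{k-1,j} rho(k-j)]
            / [1 - sum_{j=1..k-1} phi_{k-1,j} rho(j)],
  phi_{k,j} = phi_{k-1,j} - phi_{kk} phi_{k-1,k-j},  j = 1..k-1.
Step k = 1:
  phi_11 = rho(1) = -0.692.
Step k = 2:
  phi_22 = [rho(2) - phi_11 rho(1)] / [1 - phi_11 rho(1)] = [0.7462 - (-0.692)(-0.692)] / [1 - (-0.692)(-0.692)]
         = 0.267336 / 0.521136 = 0.513.
Therefore phi_{22} = 0.5130.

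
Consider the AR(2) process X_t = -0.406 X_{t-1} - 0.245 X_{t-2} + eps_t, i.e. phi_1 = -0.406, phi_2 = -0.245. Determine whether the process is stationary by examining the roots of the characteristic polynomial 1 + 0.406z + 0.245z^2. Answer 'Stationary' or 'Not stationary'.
\text{Stationary}

The AR(p) characteristic polynomial is P(z) = 1 + 0.406z + 0.245z^2.
Stationarity requires all roots to lie outside the unit circle, i.e. |z| > 1 for every root.
Set 1 + (0.406) z + (0.245) z^2 = 0, i.e. a z^2 + b z + c = 0 with a = 0.245, b = 0.406, c = 1.
Discriminant D = b^2 - 4ac = (0.406)^2 - 4*(0.245)*1 = 0.164836 - (0.98) = -0.815164.
D < 0, so the roots are the complex-conjugate pair z = (-b +/- i sqrt(-D)) / (2a) = -0.8286 +/- 1.8426i.
For a conjugate pair |z|^2 = z * conj(z) = (product of roots) = c/a = 1/(0.245) = 4.081633, so |z| = sqrt(4.081633) = 2.0203 for both roots.
Moduli of all roots: 2.0203, 2.0203.
All moduli strictly greater than 1? Yes.
Verdict: Stationary.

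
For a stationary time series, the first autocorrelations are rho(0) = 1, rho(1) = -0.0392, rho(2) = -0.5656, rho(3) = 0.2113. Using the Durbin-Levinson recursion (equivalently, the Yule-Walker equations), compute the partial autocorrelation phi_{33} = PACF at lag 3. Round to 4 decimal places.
\phi_{33} = 0.2281

The PACF at lag k is phi_{kk}, the last component of the solution
to the Yule-Walker system G_k phi = r_k where
  (G_k)_{ij} = rho(|i - j|), (r_k)_i = rho(i), i,j = 1..k.
Equivalently, Durbin-Levinson gives phi_{kk} iteratively:
  phi_{11} = rho(1)
  phi_{kk} = [rho(k) - sum_{j=1..k-1} phi_{k-1,j} rho(k-j)]
            / [1 - sum_{j=1..k-1} phi_{k-1,j} rho(j)],
  phi_{k,j} = phi_{k-1,j} - phi_{kk} phi_{k-1,k-j},  j = 1..k-1.
Step k = 1:
  phi_11 = rho(1) = -0.0392.
Step k = 2:
  phi_22 = [rho(2) - phi_11 rho(1)] / [1 - phi_11 rho(1)] = [-0.5656 - (-0.0392)(-0.0392)] / [1 - (-0.0392)(-0.0392)]
         = -0.56713664 / 0.99846336 = -0.568009.
  Update: phi_21 = phi_11 - phi_22 phi_11 = -0.0392 - (-0.568009)(-0.0392) = -0.061466.
Step k = 3:
  phi_33 = [rho(3) - phi_21 rho(2) - phi_22 rho(1)] / [1 - phi_21 rho(1) - phi_22 rho(2)]
    numerator   = 0.2113 - (-0.061466)(-0.5656) - (-0.568009)(-0.0392) = 0.15426888
    denominator = 1 - (-0.061466)(-0.0392) - (-0.568009)(-0.5656) = 0.67632438
  phi_33 = 0.15426888 / 0.67632438 = 0.2281.
Therefore phi_{33} = 0.2281.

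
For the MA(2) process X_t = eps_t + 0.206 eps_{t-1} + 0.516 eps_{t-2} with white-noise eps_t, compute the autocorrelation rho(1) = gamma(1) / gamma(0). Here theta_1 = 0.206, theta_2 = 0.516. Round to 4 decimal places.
\rho(1) = 0.2386

For an MA(q) process with theta_0 = 1, the autocovariance is
  gamma(k) = sigma^2 * sum_{i=0..q-k} theta_i * theta_{i+k},
and rho(k) = gamma(k) / gamma(0). Sigma^2 cancels.
  numerator   = (1)*(0.206) + (0.206)*(0.516) = 0.312296.
  denominator = (1)^2 + (0.206)^2 + (0.516)^2 = 1.308692.
  rho(1) = 0.312296 / 1.308692 = 0.2386.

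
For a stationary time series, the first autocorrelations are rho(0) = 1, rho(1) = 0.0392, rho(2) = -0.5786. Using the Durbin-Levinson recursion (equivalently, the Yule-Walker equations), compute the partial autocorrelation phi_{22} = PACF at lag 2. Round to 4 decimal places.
\phi_{22} = -0.5810

The PACF at lag k is phi_{kk}, the last component of the solution
to the Yule-Walker system G_k phi = r_k where
  (G_k)_{ij} = rho(|i - j|), (r_k)_i = rho(i), i,j = 1..k.
Equivalently, Durbin-Levinson gives phi_{kk} iteratively:
  phi_{11} = rho(1)
  phi_{kk} = [rho(k) - sum_{j=1..k-1} phi_{k-1,j} rho(k-j)]
            / [1 - sum_{j=1..k-1} phi_{k-1,j} rho(j)],
  phi_{k,j} = phi_{k-1,j} - phi_{kk} phi_{k-1,k-j},  j = 1..k-1.
Step k = 1:
  phi_11 = rho(1) = 0.0392.
Step k = 2:
  phi_22 = [rho(2) - phi_11 rho(1)] / [1 - phi_11 rho(1)] = [-0.5786 - (0.0392)(0.0392)] / [1 - (0.0392)(0.0392)]
         = -0.58013664 / 0.99846336 = -0.581.
Therefore phi_{22} = -0.5810.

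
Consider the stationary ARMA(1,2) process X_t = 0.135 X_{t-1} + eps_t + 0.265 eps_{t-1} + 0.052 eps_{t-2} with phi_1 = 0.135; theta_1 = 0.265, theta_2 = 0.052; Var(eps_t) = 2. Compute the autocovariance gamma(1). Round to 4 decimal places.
\gamma(1) = 0.8879

Multiply the model equation by X_{t-k} and take expectations. With theta_0 = psi_0 = 1 and psi_j the MA(infinity) weights, this gives
  gamma(k) - sum_i phi_i gamma(k-i) = c_k,
  c_k = sigma^2 * sum_{j=k..q} theta_j psi_{j-k}   (c_k = 0 for k > q),
using gamma(-m) = gamma(m).
psi-weights needed (psi_j = theta_j + sum_i phi_i psi_{j-i}):
  psi_1 = theta_1 + phi_1 = 0.265 + (0.135) = 0.4
  psi_2 = theta_2 + phi_1 psi_1 = 0.052 + (0.135)(0.4) = 0.106
Right-hand sides:
  c_0 = sigma^2 (1 + theta_1 psi_1 + theta_2 psi_2) = 2 * (1 + (0.265)(0.4) + (0.052)(0.106)) = 2 * 1.111512 = 2.223024
  c_1 = sigma^2 (theta_1 + theta_2 psi_1) = 2 * (0.265 + (0.052)(0.4)) = 0.5716
  c_2 = sigma^2 theta_2 = 2 * (0.052) = 0.104
Equations for k = 0 and k = 1 (AR order 1):
  gamma(0) = phi_1 gamma(1) + c_0
  gamma(1) = phi_1 gamma(0) + c_1
Substituting the second into the first: gamma(0) (1 - phi_1^2) = c_0 + phi_1 c_1, so
  gamma(0) = (c_0 + phi_1 c_1) / (1 - phi_1^2) = (2.223024 + (0.135)(0.5716)) / (1 - (0.135)^2) = 2.30019 / 0.981775 = 2.342889.
  gamma(1) = phi_1 gamma(0) + c_1 = (0.135)(2.342889) + (0.5716) = 0.88789.
Therefore gamma(1) = 0.8879 (to 4 decimal places).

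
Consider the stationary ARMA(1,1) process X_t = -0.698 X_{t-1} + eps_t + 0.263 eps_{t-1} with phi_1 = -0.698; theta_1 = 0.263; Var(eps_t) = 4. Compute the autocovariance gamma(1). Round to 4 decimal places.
\gamma(1) = -2.7703

Multiply the model equation by X_{t-k} and take expectations. With theta_0 = psi_0 = 1 and psi_j the MA(infinity) weights, this gives
  gamma(k) - sum_i phi_i gamma(k-i) = c_k,
  c_k = sigma^2 * sum_{j=k..q} theta_j psi_{j-k}   (c_k = 0 for k > q),
using gamma(-m) = gamma(m).
psi-weights needed (psi_j = theta_j + sum_i phi_i psi_{j-i}):
  psi_1 = theta_1 + phi_1 = 0.263 + (-0.698) = -0.435
Right-hand sides:
  c_0 = sigma^2 (1 + theta_1 psi_1) = 4 * (1 + (0.263)(-0.435)) = 4 * 0.885595 = 3.54238
  c_1 = sigma^2 theta_1 = 4 * (0.263) = 1.052
  c_2 = 0
Equations for k = 0 and k = 1 (AR order 1):
  gamma(0) = phi_1 gamma(1) + c_0
  gamma(1) = phi_1 gamma(0) + c_1
Substituting the second into the first: gamma(0) (1 - phi_1^2) = c_0 + phi_1 c_1, so
  gamma(0) = (c_0 + phi_1 c_1) / (1 - phi_1^2) = (3.54238 + (-0.698)(1.052)) / (1 - (-0.698)^2) = 2.808084 / 0.512796 = 5.476026.
  gamma(1) = phi_1 gamma(0) + c_1 = (-0.698)(5.476026) + (1.052) = -2.770266.
Therefore gamma(1) = -2.7703 (to 4 decimal places).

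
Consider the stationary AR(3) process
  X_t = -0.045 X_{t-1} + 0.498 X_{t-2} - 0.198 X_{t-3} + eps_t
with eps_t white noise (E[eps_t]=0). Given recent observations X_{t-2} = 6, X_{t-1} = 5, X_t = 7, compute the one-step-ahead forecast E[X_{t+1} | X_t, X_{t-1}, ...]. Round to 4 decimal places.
E[X_{t+1} \mid \mathcal F_t] = 0.9870

For an AR(p) model X_t = c + sum_i phi_i X_{t-i} + eps_t, the
one-step-ahead conditional mean is
  E[X_{t+1} | X_t, ...] = c + sum_i phi_i X_{t+1-i}.
Substitute known values:
  E[X_{t+1} | ...] = (-0.045) * (7) + (0.498) * (5) + (-0.198) * (6)
                   = 0.9870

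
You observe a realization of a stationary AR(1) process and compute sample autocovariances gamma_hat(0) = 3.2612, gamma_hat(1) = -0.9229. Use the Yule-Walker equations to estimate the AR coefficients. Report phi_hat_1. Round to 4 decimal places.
\hat\phi_{1} = -0.2830

The Yule-Walker equations for an AR(p) process read, in matrix form,
  Gamma_p phi = r_p,   with   (Gamma_p)_{ij} = gamma(|i - j|),
                       (r_p)_i = gamma(i),   i,j = 1..p.
Substitute the sample gammas (Toeplitz matrix and right-hand side of size 1):
  Gamma_p = [[3.2612]]
  r_p     = [-0.9229]
With p = 1 this is the single equation gamma(0) phi_1 = gamma(1):
  phi_hat_1 = gamma(1) / gamma(0) = -0.9229 / 3.2612 = -0.2830.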